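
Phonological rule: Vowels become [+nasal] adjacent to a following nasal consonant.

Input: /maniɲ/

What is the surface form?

/a/ before nasal /n/ → [ã]
/i/ before nasal /ɲ/ → [ĩ]

[mãnĩɲ]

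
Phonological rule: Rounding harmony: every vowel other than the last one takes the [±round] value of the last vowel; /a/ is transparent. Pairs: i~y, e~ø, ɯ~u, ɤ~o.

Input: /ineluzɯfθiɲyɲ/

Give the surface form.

[ynøluzufθyɲyɲ]

/i/ harmonizes with /y/ ([+round]) → [y]
/e/ harmonizes with /y/ ([+round]) → [ø]
/ɯ/ harmonizes with /y/ ([+round]) → [u]
/i/ harmonizes with /y/ ([+round]) → [y]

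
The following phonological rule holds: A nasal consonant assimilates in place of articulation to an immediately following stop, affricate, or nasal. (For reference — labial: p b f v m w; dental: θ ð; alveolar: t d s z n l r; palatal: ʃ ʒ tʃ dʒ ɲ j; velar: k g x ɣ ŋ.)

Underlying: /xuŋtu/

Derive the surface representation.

/ŋ/ before /t/ (alveolar) → [n]

[xuntu]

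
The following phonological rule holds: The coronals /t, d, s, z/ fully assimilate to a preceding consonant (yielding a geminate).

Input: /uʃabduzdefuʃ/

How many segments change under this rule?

2

/d/ after /b/ → [b] (total assimilation)
/d/ after /z/ → [z] (total assimilation)
2 segments change.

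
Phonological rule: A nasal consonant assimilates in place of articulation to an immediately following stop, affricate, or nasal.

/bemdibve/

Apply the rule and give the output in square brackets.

/m/ before /d/ (alveolar) → [n]

[bendibve]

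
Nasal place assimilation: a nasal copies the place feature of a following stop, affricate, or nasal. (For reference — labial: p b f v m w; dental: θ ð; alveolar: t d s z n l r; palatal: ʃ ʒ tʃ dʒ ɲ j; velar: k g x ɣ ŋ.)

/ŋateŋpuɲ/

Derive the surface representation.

[ŋatempuɲ]

/ŋ/ before /p/ (labial) → [m]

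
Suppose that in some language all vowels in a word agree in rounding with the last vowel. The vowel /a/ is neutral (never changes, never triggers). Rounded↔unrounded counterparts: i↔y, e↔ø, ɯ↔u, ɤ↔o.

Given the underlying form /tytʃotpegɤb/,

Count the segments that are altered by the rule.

2

/y/ harmonizes with /ɤ/ ([-round]) → [i]
/o/ harmonizes with /ɤ/ ([-round]) → [ɤ]
2 segments change.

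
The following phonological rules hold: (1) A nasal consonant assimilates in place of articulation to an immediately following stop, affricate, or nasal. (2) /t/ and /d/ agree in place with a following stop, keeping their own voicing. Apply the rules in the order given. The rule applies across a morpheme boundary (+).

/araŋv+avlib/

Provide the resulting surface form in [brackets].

[araŋv+avlib]

Rule 1: no segment meets the rule's conditions; no change.
After rule 1: araŋv+avlib
Rule 2: no segment meets the rule's conditions; no change.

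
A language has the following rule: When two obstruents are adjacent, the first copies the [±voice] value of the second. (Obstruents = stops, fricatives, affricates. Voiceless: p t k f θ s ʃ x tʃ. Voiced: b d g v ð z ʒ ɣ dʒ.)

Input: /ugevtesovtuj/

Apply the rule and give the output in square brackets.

/v/ before /t/ (voiceless) → [f]
/v/ before /t/ (voiceless) → [f]

[ugeftesoftuj]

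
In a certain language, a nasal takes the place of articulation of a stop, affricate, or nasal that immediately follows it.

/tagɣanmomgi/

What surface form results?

/n/ before /m/ (labial) → [m]
/m/ before /g/ (velar) → [ŋ]

[tagɣammoŋgi]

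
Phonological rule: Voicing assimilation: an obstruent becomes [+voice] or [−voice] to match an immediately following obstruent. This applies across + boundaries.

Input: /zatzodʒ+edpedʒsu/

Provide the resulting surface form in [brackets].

[zadzodʒ+etpetʃsu]

/t/ before /z/ (voiced) → [d]
/d/ before /p/ (voiceless) → [t]
/dʒ/ before /s/ (voiceless) → [tʃ]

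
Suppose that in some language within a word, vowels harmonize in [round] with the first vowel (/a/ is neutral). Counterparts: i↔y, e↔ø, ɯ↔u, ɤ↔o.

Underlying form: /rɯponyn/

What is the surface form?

[rɯpɤnin]

/o/ harmonizes with /ɯ/ ([-round]) → [ɤ]
/y/ harmonizes with /ɯ/ ([-round]) → [i]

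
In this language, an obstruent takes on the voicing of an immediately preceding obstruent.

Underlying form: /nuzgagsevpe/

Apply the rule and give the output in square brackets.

/s/ after /g/ (voiced) → [z]
/p/ after /v/ (voiced) → [b]

[nuzgagzevbe]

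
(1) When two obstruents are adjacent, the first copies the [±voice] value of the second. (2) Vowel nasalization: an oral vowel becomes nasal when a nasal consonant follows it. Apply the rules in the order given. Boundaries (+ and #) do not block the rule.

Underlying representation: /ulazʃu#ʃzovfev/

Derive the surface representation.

Rule 1: /z/ before /ʃ/ (voiceless) → [s]
Rule 1: /ʃ/ before /z/ (voiced) → [ʒ]
Rule 1: /v/ before /f/ (voiceless) → [f]
After rule 1: ulasʃu#ʒzoffev
Rule 2: no segment meets the rule's conditions; no change.

[ulasʃu#ʒzoffev]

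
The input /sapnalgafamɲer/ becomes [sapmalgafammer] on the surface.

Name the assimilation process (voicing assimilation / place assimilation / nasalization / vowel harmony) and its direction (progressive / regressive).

/n/→[m] /ɲ/→[m].
Each target copies a feature from the preceding segment, so the direction is progressive.

place assimilation, progressive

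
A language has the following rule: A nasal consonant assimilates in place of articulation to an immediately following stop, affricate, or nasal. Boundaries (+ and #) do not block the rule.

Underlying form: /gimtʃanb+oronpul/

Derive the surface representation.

/m/ before /tʃ/ (palatal) → [ɲ]
/n/ before /b/ (labial) → [m]
/n/ before /p/ (labial) → [m]

[giɲtʃamb+orompul]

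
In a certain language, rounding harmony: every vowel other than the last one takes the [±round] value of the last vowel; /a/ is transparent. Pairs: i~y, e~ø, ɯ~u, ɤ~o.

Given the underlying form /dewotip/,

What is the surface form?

[dewɤtip]

/o/ harmonizes with /i/ ([-round]) → [ɤ]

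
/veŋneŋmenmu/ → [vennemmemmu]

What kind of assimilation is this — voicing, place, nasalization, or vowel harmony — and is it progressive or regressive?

/ŋ/→[n] /ŋ/→[m] /n/→[m].
Each target copies a feature from the following segment, so the direction is regressive.

place assimilation, regressive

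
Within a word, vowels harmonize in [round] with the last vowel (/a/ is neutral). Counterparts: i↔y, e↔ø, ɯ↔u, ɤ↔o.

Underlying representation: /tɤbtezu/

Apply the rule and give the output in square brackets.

/ɤ/ harmonizes with /u/ ([+round]) → [o]
/e/ harmonizes with /u/ ([+round]) → [ø]

[tobtøzu]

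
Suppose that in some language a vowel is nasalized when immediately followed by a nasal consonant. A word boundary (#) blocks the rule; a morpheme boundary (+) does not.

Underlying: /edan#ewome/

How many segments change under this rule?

/a/ before nasal /n/ → [ã]
/o/ before nasal /m/ → [õ]
2 segments change.

2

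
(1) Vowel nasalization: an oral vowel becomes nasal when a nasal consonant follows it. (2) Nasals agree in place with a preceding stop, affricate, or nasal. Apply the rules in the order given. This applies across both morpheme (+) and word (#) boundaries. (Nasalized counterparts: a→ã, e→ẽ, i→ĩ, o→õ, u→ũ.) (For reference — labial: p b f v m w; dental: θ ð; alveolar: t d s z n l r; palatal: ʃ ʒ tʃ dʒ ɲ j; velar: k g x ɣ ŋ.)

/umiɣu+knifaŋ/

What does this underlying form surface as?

Rule 1: /u/ before nasal /m/ → [ũ]
Rule 1: /a/ before nasal /ŋ/ → [ã]
After rule 1: ũmiɣu+knifãŋ
Rule 2: /n/ after /k/ (velar) → [ŋ]

[ũmiɣu+kŋifãŋ]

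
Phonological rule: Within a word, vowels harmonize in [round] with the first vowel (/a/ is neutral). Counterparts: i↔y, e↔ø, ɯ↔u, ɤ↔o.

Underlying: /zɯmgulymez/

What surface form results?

/u/ harmonizes with /ɯ/ ([-round]) → [ɯ]
/y/ harmonizes with /ɯ/ ([-round]) → [i]

[zɯmgɯlimez]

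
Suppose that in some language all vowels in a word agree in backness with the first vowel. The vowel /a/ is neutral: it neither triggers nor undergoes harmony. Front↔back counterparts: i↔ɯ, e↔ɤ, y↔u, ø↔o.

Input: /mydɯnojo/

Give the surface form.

/ɯ/ harmonizes with /y/ ([-back]) → [i]
/o/ harmonizes with /y/ ([-back]) → [ø]
/o/ harmonizes with /y/ ([-back]) → [ø]

[mydinøjø]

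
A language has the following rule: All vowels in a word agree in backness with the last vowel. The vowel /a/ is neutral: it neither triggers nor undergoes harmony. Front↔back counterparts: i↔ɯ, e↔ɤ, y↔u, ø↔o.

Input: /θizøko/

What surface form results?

/i/ harmonizes with /o/ ([+back]) → [ɯ]
/ø/ harmonizes with /o/ ([+back]) → [o]

[θɯzoko]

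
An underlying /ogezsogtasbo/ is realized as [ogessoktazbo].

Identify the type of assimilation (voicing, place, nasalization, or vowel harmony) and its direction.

voicing assimilation, regressive

/z/→[s] /g/→[k] /s/→[z].
Each target copies a feature from the following segment, so the direction is regressive.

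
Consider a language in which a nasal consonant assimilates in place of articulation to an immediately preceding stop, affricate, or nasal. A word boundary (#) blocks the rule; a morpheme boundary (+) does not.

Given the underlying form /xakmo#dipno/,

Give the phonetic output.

/m/ after /k/ (velar) → [ŋ]
/n/ after /p/ (labial) → [m]

[xakŋo#dipmo]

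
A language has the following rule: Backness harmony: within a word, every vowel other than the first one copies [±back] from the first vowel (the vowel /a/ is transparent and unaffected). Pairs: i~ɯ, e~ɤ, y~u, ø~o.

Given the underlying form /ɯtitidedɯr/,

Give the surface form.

[ɯtɯtɯdɤdɯr]

/i/ harmonizes with /ɯ/ ([+back]) → [ɯ]
/i/ harmonizes with /ɯ/ ([+back]) → [ɯ]
/e/ harmonizes with /ɯ/ ([+back]) → [ɤ]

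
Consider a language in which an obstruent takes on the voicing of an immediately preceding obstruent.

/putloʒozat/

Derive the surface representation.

no segment meets the rule's conditions; no change.

[putloʒozat]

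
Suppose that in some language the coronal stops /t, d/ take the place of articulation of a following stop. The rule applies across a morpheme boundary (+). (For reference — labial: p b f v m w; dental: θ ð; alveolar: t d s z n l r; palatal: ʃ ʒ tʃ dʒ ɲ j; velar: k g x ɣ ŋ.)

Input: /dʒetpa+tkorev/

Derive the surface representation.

/t/ before /p/ (labial) → [p]
/t/ before /k/ (velar) → [k]

[dʒeppa+kkorev]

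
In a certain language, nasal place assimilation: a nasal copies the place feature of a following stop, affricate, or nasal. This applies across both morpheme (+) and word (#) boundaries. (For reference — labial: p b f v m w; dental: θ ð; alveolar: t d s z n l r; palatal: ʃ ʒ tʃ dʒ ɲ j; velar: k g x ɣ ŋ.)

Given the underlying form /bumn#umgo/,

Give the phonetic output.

/m/ before /n/ (alveolar) → [n]
/m/ before /g/ (velar) → [ŋ]

[bunn#uŋgo]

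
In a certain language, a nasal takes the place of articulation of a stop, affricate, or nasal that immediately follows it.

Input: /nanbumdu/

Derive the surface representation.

/n/ before /b/ (labial) → [m]
/m/ before /d/ (alveolar) → [n]

[nambundu]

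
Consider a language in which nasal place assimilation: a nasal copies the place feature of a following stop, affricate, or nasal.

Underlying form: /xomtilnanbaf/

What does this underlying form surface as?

[xontilnambaf]

/m/ before /t/ (alveolar) → [n]
/n/ before /b/ (labial) → [m]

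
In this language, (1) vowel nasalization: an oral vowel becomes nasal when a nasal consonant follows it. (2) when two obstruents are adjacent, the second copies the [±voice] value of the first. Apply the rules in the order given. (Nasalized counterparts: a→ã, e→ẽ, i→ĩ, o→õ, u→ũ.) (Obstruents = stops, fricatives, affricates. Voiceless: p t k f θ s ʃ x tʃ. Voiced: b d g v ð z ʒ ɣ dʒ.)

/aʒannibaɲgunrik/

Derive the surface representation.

[aʒãnnibãɲgũnrik]

Rule 1: /a/ before nasal /n/ → [ã]
Rule 1: /a/ before nasal /ɲ/ → [ã]
Rule 1: /u/ before nasal /n/ → [ũ]
After rule 1: aʒãnnibãɲgũnrik
Rule 2: no segment meets the rule's conditions; no change.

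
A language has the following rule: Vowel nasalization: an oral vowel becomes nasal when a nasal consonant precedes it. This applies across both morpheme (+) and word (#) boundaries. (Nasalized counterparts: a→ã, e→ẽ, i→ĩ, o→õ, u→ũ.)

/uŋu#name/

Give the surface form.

/u/ after nasal /ŋ/ → [ũ]
/a/ after nasal /n/ → [ã]
/e/ after nasal /m/ → [ẽ]

[uŋũ#nãmẽ]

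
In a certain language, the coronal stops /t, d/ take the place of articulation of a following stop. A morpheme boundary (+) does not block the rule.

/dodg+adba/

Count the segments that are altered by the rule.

/d/ before /g/ (velar) → [g]
/d/ before /b/ (labial) → [b]
2 segments change.

2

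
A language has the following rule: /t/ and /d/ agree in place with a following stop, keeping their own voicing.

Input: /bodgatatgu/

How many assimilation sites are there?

2

/d/ before /g/ (velar) → [g]
/t/ before /g/ (velar) → [k]
2 segments change.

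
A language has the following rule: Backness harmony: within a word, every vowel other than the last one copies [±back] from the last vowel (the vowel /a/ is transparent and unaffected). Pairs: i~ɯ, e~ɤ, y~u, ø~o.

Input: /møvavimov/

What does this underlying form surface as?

[movavɯmov]

/ø/ harmonizes with /o/ ([+back]) → [o]
/i/ harmonizes with /o/ ([+back]) → [ɯ]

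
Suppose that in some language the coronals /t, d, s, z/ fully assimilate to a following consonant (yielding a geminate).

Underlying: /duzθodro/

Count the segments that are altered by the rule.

2

/z/ before /θ/ → [θ] (total assimilation)
/d/ before /r/ → [r] (total assimilation)
2 segments change.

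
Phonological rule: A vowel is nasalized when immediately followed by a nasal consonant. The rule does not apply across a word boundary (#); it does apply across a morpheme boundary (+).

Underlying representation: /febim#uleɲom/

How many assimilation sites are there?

/i/ before nasal /m/ → [ĩ]
/e/ before nasal /ɲ/ → [ẽ]
/o/ before nasal /m/ → [õ]
3 segments change.

3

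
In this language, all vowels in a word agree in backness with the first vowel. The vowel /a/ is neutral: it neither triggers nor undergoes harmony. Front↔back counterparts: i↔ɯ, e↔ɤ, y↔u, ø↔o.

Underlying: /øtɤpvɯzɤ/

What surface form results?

[øtepvize]

/ɤ/ harmonizes with /ø/ ([-back]) → [e]
/ɯ/ harmonizes with /ø/ ([-back]) → [i]
/ɤ/ harmonizes with /ø/ ([-back]) → [e]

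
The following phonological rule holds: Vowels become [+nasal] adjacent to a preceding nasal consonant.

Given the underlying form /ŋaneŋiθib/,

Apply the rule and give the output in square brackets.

/a/ after nasal /ŋ/ → [ã]
/e/ after nasal /n/ → [ẽ]
/i/ after nasal /ŋ/ → [ĩ]

[ŋãnẽŋĩθib]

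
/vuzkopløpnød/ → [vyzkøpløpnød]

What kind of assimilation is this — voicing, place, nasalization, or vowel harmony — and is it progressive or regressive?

/u/→[y] /o/→[ø].
Vowels agree with the last vowel, so the harmony is regressive.

vowel harmony, regressive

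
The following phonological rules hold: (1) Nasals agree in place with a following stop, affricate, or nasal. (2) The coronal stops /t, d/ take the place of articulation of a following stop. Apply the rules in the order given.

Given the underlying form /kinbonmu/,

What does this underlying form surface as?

Rule 1: /n/ before /b/ (labial) → [m]
Rule 1: /n/ before /m/ (labial) → [m]
After rule 1: kimbommu
Rule 2: no segment meets the rule's conditions; no change.

[kimbommu]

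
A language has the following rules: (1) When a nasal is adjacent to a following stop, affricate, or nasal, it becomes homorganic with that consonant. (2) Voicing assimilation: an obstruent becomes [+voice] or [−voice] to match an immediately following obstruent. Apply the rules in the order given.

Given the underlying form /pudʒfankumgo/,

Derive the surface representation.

Rule 1: /n/ before /k/ (velar) → [ŋ]
Rule 1: /m/ before /g/ (velar) → [ŋ]
After rule 1: pudʒfaŋkuŋgo
Rule 2: /dʒ/ before /f/ (voiceless) → [tʃ]

[putʃfaŋkuŋgo]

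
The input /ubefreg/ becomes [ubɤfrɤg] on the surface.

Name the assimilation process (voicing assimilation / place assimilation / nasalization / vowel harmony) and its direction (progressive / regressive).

vowel harmony, progressive

/e/→[ɤ] /e/→[ɤ].
Vowels agree with the first vowel, so the harmony is progressive.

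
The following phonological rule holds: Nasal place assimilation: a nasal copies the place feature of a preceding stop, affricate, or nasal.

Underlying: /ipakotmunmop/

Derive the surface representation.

[ipakotnunnop]

/m/ after /t/ (alveolar) → [n]
/m/ after /n/ (alveolar) → [n]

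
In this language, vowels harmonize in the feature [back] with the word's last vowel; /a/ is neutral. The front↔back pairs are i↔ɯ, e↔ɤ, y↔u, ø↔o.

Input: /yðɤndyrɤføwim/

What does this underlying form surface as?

/ɤ/ harmonizes with /i/ ([-back]) → [e]
/ɤ/ harmonizes with /i/ ([-back]) → [e]

[yðendyreføwim]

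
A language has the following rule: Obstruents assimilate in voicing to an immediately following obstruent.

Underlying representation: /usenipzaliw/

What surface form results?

/p/ before /z/ (voiced) → [b]

[usenibzaliw]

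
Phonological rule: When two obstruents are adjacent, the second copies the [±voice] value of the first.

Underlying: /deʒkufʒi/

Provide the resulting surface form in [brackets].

/k/ after /ʒ/ (voiced) → [g]
/ʒ/ after /f/ (voiceless) → [ʃ]

[deʒgufʃi]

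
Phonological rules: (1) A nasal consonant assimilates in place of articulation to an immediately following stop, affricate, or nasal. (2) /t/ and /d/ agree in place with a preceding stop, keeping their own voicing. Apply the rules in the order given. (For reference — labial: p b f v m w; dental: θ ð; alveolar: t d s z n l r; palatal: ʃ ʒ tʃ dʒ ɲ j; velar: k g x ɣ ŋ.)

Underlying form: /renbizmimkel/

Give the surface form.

Rule 1: /n/ before /b/ (labial) → [m]
Rule 1: /m/ before /k/ (velar) → [ŋ]
After rule 1: rembizmiŋkel
Rule 2: no segment meets the rule's conditions; no change.

[rembizmiŋkel]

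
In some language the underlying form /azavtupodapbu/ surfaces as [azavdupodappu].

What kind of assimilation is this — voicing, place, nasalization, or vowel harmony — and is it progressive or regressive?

voicing assimilation, progressive

/t/→[d] /b/→[p].
Each target copies a feature from the preceding segment, so the direction is progressive.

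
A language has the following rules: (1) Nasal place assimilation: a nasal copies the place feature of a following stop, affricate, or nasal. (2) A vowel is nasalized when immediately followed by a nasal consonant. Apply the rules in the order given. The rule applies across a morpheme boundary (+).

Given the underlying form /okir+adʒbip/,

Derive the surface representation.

[okir+adʒbip]

Rule 1: no segment meets the rule's conditions; no change.
After rule 1: okir+adʒbip
Rule 2: no segment meets the rule's conditions; no change.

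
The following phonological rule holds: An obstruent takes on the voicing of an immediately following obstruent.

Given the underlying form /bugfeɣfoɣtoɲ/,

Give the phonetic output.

/g/ before /f/ (voiceless) → [k]
/ɣ/ before /f/ (voiceless) → [x]
/ɣ/ before /t/ (voiceless) → [x]

[bukfexfoxtoɲ]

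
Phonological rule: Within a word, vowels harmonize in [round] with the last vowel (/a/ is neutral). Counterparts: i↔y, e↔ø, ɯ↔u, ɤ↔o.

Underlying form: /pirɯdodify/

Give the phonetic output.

[pyrudodyfy]

/i/ harmonizes with /y/ ([+round]) → [y]
/ɯ/ harmonizes with /y/ ([+round]) → [u]
/i/ harmonizes with /y/ ([+round]) → [y]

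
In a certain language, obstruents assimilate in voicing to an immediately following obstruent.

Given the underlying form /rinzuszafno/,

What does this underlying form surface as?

[rinzuzzafno]

/s/ before /z/ (voiced) → [z]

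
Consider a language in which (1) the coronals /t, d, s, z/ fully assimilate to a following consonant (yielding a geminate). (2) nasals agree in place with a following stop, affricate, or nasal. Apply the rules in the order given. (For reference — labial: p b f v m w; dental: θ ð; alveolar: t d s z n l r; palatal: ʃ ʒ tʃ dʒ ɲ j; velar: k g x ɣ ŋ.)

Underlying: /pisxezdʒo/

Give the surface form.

Rule 1: /s/ before /x/ → [x] (total assimilation)
Rule 1: /z/ before /dʒ/ → [dʒ] (total assimilation)
After rule 1: pixxedʒdʒo
Rule 2: no segment meets the rule's conditions; no change.

[pixxedʒdʒo]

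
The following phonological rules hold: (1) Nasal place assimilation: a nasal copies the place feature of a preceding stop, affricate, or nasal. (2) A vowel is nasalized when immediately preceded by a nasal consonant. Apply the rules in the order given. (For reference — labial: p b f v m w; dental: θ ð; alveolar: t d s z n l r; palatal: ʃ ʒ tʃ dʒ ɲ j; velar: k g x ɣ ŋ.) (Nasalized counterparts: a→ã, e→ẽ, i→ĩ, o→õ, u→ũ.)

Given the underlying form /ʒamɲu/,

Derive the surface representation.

Rule 1: /ɲ/ after /m/ (labial) → [m]
After rule 1: ʒammu
Rule 2: /u/ after nasal /m/ → [ũ]

[ʒammũ]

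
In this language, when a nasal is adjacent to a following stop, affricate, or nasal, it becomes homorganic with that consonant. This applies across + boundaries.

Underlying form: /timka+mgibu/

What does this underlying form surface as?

[tiŋka+ŋgibu]

/m/ before /k/ (velar) → [ŋ]
/m/ before /g/ (velar) → [ŋ]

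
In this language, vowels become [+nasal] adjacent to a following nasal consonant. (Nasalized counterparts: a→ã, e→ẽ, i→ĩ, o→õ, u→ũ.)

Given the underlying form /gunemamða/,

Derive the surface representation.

[gũnẽmãmða]

/u/ before nasal /n/ → [ũ]
/e/ before nasal /m/ → [ẽ]
/a/ before nasal /m/ → [ã]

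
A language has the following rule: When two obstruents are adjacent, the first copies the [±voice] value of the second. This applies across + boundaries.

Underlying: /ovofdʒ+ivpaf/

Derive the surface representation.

[ovovdʒ+ifpaf]

/f/ before /dʒ/ (voiced) → [v]
/v/ before /p/ (voiceless) → [f]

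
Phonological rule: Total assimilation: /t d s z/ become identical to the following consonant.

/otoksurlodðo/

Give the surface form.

/d/ before /ð/ → [ð] (total assimilation)

[otoksurloððo]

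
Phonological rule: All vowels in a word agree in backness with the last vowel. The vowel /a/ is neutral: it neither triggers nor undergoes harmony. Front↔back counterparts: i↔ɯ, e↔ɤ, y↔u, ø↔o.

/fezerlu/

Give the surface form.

/e/ harmonizes with /u/ ([+back]) → [ɤ]
/e/ harmonizes with /u/ ([+back]) → [ɤ]

[fɤzɤrlu]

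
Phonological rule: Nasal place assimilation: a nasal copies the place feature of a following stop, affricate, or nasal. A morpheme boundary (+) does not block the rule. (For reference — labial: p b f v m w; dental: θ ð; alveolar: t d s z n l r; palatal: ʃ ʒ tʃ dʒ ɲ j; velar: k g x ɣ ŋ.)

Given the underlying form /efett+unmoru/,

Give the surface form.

[efett+ummoru]

/n/ before /m/ (labial) → [m]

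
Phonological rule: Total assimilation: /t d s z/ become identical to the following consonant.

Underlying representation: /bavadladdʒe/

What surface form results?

[bavalladʒdʒe]

/d/ before /l/ → [l] (total assimilation)
/d/ before /dʒ/ → [dʒ] (total assimilation)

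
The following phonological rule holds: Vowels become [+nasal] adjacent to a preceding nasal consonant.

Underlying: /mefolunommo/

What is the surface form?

[mẽfolunõmmõ]

/e/ after nasal /m/ → [ẽ]
/o/ after nasal /n/ → [õ]
/o/ after nasal /m/ → [õ]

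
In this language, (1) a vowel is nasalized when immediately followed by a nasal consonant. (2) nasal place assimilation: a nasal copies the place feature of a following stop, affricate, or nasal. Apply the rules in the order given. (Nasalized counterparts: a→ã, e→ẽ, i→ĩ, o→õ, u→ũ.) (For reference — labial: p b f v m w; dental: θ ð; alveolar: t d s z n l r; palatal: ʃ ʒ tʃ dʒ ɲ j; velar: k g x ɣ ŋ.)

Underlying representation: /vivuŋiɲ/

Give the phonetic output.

[vivũŋĩɲ]

Rule 1: /u/ before nasal /ŋ/ → [ũ]
Rule 1: /i/ before nasal /ɲ/ → [ĩ]
After rule 1: vivũŋĩɲ
Rule 2: no segment meets the rule's conditions; no change.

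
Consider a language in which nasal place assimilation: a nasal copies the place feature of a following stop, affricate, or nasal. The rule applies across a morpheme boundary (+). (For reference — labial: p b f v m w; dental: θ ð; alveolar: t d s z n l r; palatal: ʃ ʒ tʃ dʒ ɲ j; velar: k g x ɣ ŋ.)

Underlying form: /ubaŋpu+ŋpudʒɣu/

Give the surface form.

[ubampu+mpudʒɣu]

/ŋ/ before /p/ (labial) → [m]
/ŋ/ before /p/ (labial) → [m]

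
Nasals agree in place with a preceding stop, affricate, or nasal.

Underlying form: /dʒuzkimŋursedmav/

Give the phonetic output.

/ŋ/ after /m/ (labial) → [m]
/m/ after /d/ (alveolar) → [n]

[dʒuzkimmursednav]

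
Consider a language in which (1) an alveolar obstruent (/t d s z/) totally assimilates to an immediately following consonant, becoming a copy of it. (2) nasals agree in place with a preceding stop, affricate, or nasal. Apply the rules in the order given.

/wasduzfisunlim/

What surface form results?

[wadduffisunlim]

Rule 1: /s/ before /d/ → [d] (total assimilation)
Rule 1: /z/ before /f/ → [f] (total assimilation)
After rule 1: wadduffisunlim
Rule 2: no segment meets the rule's conditions; no change.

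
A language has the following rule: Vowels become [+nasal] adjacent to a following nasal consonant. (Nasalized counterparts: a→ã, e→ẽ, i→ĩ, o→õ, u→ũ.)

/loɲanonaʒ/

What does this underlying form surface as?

/o/ before nasal /ɲ/ → [õ]
/a/ before nasal /n/ → [ã]
/o/ before nasal /n/ → [õ]

[lõɲãnõnaʒ]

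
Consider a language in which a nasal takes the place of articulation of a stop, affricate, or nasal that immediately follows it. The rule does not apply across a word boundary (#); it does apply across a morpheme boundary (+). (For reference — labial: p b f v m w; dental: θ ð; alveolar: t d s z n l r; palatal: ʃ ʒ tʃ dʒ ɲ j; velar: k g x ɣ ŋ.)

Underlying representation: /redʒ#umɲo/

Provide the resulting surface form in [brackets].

/m/ before /ɲ/ (palatal) → [ɲ]

[redʒ#uɲɲo]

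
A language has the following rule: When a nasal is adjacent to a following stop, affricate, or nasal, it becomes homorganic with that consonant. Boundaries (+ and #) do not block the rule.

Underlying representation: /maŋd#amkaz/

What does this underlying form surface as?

[mand#aŋkaz]

/ŋ/ before /d/ (alveolar) → [n]
/m/ before /k/ (velar) → [ŋ]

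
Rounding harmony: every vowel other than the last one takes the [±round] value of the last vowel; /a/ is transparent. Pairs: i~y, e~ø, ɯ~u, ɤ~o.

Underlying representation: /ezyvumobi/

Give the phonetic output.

/y/ harmonizes with /i/ ([-round]) → [i]
/u/ harmonizes with /i/ ([-round]) → [ɯ]
/o/ harmonizes with /i/ ([-round]) → [ɤ]

[ezivɯmɤbi]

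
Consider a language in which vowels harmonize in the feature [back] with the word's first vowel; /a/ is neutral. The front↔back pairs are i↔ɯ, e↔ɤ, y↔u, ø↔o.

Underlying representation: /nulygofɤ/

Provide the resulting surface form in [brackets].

[nulugofɤ]

/y/ harmonizes with /u/ ([+back]) → [u]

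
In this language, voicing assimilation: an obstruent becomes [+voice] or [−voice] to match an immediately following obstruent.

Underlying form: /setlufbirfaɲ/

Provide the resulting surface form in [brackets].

[setluvbirfaɲ]

/f/ before /b/ (voiced) → [v]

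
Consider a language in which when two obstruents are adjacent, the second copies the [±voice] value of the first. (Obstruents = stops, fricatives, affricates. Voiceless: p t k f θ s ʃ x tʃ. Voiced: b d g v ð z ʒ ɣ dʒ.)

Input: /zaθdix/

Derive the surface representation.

[zaθtix]

/d/ after /θ/ (voiceless) → [t]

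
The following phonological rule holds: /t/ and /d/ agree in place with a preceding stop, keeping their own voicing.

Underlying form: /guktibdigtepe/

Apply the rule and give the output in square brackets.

/t/ after /k/ (velar) → [k]
/d/ after /b/ (labial) → [b]
/t/ after /g/ (velar) → [k]

[gukkibbigkepe]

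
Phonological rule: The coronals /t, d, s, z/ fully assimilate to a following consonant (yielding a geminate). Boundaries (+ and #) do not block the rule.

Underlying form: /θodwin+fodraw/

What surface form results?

/d/ before /w/ → [w] (total assimilation)
/d/ before /r/ → [r] (total assimilation)

[θowwin+forraw]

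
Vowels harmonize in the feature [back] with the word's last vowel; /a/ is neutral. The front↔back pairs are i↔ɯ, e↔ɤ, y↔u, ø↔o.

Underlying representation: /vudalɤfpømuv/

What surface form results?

[vudalɤfpomuv]

/ø/ harmonizes with /u/ ([+back]) → [o]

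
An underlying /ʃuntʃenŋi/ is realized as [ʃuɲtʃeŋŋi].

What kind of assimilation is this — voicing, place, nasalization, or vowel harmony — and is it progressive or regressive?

place assimilation, regressive

/n/→[ɲ] /n/→[ŋ].
Each target copies a feature from the following segment, so the direction is regressive.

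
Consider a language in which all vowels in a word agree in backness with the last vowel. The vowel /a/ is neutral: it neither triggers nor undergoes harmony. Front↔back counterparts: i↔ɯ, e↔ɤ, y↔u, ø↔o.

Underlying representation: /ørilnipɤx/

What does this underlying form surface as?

[orɯlnɯpɤx]

/ø/ harmonizes with /ɤ/ ([+back]) → [o]
/i/ harmonizes with /ɤ/ ([+back]) → [ɯ]
/i/ harmonizes with /ɤ/ ([+back]) → [ɯ]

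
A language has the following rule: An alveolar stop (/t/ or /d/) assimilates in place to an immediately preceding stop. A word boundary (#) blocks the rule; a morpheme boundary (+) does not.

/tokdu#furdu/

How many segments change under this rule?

1

/d/ after /k/ (velar) → [g]
1 segment changes.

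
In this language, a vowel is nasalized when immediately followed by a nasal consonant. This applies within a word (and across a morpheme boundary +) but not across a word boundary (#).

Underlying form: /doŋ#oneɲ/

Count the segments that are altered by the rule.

/o/ before nasal /ŋ/ → [õ]
/o/ before nasal /n/ → [õ]
/e/ before nasal /ɲ/ → [ẽ]
3 segments change.

3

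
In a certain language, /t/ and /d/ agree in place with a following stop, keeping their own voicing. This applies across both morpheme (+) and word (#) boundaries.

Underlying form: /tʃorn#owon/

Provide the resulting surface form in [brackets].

[tʃorn#owon]

no segment meets the rule's conditions; no change.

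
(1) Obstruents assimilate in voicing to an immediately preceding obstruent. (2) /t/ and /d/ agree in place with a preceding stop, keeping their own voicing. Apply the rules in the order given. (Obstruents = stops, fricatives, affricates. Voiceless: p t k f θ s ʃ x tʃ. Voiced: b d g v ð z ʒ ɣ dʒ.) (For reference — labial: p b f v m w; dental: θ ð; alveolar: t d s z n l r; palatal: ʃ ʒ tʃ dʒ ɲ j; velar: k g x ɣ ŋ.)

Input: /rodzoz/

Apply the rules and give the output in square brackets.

Rule 1: no segment meets the rule's conditions; no change.
After rule 1: rodzoz
Rule 2: no segment meets the rule's conditions; no change.

[rodzoz]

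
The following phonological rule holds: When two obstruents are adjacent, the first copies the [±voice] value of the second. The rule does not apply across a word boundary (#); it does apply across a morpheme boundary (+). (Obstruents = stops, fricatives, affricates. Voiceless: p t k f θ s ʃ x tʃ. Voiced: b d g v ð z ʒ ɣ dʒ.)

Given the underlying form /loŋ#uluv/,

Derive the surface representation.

[loŋ#uluv]

no segment meets the rule's conditions; no change.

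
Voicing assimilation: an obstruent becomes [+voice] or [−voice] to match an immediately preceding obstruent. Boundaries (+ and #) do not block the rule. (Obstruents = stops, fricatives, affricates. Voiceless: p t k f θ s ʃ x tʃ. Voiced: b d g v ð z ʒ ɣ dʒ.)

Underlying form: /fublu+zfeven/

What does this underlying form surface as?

/f/ after /z/ (voiced) → [v]

[fublu+zveven]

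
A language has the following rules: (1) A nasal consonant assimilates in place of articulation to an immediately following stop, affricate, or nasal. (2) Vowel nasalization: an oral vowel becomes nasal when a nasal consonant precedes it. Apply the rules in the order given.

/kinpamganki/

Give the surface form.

Rule 1: /n/ before /p/ (labial) → [m]
Rule 1: /m/ before /g/ (velar) → [ŋ]
Rule 1: /n/ before /k/ (velar) → [ŋ]
After rule 1: kimpaŋgaŋki
Rule 2: no segment meets the rule's conditions; no change.

[kimpaŋgaŋki]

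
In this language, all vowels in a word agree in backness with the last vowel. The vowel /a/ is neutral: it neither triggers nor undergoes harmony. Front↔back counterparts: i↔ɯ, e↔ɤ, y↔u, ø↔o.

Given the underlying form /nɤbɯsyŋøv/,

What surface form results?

/ɤ/ harmonizes with /ø/ ([-back]) → [e]
/ɯ/ harmonizes with /ø/ ([-back]) → [i]

[nebisyŋøv]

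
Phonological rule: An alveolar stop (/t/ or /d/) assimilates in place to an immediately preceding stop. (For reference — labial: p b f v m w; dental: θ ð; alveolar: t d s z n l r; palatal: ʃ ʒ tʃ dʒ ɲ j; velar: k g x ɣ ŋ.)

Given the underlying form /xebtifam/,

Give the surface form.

[xebpifam]

/t/ after /b/ (labial) → [p]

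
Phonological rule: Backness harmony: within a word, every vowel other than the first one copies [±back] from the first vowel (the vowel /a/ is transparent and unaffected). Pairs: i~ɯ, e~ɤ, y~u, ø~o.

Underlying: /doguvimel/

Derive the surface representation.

[doguvɯmɤl]

/i/ harmonizes with /o/ ([+back]) → [ɯ]
/e/ harmonizes with /o/ ([+back]) → [ɤ]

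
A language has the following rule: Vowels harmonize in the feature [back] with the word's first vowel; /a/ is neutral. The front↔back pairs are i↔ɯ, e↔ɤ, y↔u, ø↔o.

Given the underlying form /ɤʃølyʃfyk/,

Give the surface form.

/ø/ harmonizes with /ɤ/ ([+back]) → [o]
/y/ harmonizes with /ɤ/ ([+back]) → [u]
/y/ harmonizes with /ɤ/ ([+back]) → [u]

[ɤʃoluʃfuk]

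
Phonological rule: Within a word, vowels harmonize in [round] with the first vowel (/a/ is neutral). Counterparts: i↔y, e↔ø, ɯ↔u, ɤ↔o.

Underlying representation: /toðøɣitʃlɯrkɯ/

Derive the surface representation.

[toðøɣytʃlurku]

/i/ harmonizes with /o/ ([+round]) → [y]
/ɯ/ harmonizes with /o/ ([+round]) → [u]
/ɯ/ harmonizes with /o/ ([+round]) → [u]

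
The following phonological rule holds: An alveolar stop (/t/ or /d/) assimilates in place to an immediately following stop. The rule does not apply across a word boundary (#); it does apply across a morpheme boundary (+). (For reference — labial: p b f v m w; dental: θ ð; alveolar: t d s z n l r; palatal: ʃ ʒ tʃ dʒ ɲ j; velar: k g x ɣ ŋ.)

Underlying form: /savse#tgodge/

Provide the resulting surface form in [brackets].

[savse#kgogge]

/t/ before /g/ (velar) → [k]
/d/ before /g/ (velar) → [g]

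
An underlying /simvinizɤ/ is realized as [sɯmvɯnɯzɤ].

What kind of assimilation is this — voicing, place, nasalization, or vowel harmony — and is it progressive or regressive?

vowel harmony, regressive

/i/→[ɯ] /i/→[ɯ] /i/→[ɯ].
Vowels agree with the last vowel, so the harmony is regressive.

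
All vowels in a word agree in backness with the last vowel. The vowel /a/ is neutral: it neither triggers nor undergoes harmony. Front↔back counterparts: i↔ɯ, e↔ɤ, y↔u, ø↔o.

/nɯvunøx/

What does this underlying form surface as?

/ɯ/ harmonizes with /ø/ ([-back]) → [i]
/u/ harmonizes with /ø/ ([-back]) → [y]

[nivynøx]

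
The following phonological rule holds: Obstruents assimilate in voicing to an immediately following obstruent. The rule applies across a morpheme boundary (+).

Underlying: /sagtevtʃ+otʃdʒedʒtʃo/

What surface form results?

/g/ before /t/ (voiceless) → [k]
/v/ before /tʃ/ (voiceless) → [f]
/tʃ/ before /dʒ/ (voiced) → [dʒ]
/dʒ/ before /tʃ/ (voiceless) → [tʃ]

[sakteftʃ+odʒdʒetʃtʃo]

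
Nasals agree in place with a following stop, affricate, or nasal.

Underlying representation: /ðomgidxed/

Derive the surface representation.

[ðoŋgidxed]

/m/ before /g/ (velar) → [ŋ]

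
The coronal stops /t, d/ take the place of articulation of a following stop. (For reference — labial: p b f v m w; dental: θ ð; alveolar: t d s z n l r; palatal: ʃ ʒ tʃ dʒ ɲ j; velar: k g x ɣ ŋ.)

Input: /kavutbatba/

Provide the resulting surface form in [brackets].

/t/ before /b/ (labial) → [p]
/t/ before /b/ (labial) → [p]

[kavupbapba]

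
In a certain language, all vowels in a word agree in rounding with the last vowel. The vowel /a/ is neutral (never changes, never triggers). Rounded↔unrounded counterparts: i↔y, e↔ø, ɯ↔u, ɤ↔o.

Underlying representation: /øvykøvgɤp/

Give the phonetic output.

[evikevgɤp]

/ø/ harmonizes with /ɤ/ ([-round]) → [e]
/y/ harmonizes with /ɤ/ ([-round]) → [i]
/ø/ harmonizes with /ɤ/ ([-round]) → [e]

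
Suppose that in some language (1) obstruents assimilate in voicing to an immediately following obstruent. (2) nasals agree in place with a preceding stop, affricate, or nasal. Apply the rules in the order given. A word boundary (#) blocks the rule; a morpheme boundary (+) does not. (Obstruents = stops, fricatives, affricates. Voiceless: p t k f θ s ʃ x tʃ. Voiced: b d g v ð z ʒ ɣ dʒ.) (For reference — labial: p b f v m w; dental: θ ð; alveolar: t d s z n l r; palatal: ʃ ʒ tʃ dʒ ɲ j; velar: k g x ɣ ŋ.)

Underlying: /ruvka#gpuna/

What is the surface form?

Rule 1: /v/ before /k/ (voiceless) → [f]
Rule 1: /g/ before /p/ (voiceless) → [k]
After rule 1: rufka#kpuna
Rule 2: no segment meets the rule's conditions; no change.

[rufka#kpuna]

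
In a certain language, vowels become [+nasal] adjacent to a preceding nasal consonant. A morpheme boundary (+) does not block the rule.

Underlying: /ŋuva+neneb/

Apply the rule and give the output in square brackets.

[ŋũva+nẽnẽb]

/u/ after nasal /ŋ/ → [ũ]
/e/ after nasal /n/ → [ẽ]
/e/ after nasal /n/ → [ẽ]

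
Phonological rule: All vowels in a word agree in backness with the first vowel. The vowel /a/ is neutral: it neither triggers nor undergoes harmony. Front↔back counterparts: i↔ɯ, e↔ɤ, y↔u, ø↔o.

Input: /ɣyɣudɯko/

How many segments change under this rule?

/u/ harmonizes with /y/ ([-back]) → [y]
/ɯ/ harmonizes with /y/ ([-back]) → [i]
/o/ harmonizes with /y/ ([-back]) → [ø]
3 segments change.

3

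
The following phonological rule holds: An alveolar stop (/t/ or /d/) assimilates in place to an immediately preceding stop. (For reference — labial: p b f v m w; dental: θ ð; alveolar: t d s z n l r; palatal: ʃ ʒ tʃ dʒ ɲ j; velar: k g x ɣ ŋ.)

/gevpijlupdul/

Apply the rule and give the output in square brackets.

/d/ after /p/ (labial) → [b]

[gevpijlupbul]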